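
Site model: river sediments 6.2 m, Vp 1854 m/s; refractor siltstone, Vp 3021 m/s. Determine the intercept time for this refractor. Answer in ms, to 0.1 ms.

θ_c = arcsin(V₁/V₂) = arcsin(1854/3021) = 37.86°; cos θ_c = 0.7895.
tᵢ = 2h·cos θ_c / V₁ = 2·6.2·0.7895 / 1854 = 0.00528 s.

5.3 ms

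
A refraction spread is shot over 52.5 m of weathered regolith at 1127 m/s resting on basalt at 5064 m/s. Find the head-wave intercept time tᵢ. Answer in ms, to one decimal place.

90.8 ms

tᵢ = 2h·√(V₂²−V₁²)/(V₁V₂).
√(V₂²−V₁²) = √(5064²−1127²) = 4937.0 m/s.
tᵢ = 2·52.5·4937.0/(1127·5064) = 0.09083 s.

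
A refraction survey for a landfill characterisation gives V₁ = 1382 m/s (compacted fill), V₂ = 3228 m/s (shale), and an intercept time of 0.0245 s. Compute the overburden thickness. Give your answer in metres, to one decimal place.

θ_c = arcsin(1382/3228) = 25.35°; cos θ_c = 0.9037.
tᵢ = 2h cos θ_c/V₁ ⇒ h = tᵢ·V₁/(2 cos θ_c) = 0.0245·1382/(2·0.9037) = 18.73 m.

18.7 m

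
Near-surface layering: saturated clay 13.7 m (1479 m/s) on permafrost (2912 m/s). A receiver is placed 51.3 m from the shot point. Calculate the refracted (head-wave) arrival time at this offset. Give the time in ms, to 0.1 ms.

θ_c = arcsin(V₁/V₂) = arcsin(1479/2912) = 30.52°, cos θ_c = 0.8614.
Intercept time tᵢ = 2h cos θ_c / V₁ = 2·13.7·0.8614/1479 = 0.01596 s.
t = x/V₂ + tᵢ = 51.3/2912 + 0.01596 = 0.03358 s.

33.6 ms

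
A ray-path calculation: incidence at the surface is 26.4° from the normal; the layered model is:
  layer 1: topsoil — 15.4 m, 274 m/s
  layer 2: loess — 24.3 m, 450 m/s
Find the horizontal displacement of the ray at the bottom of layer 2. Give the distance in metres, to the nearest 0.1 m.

33.6 m

Ray parameter p = sin 26.4° / 274 m/s = 1.6228e-03 s/m.
Layer 1: θ = 26.40°; offset = 15.4·tan 26.40° = 7.645 m.
Layer 2: sin θ = p·450 = 0.7302 → θ = 46.91°; offset = 24.3·tan 46.91° = 25.973 m.
Total horizontal offset = 33.618 m.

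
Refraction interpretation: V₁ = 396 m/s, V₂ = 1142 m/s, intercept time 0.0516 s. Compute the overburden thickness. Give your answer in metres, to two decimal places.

θ_c = arcsin(396/1142) = 20.29°; cos θ_c = 0.9380.
tᵢ = 2h cos θ_c/V₁ ⇒ h = tᵢ·V₁/(2 cos θ_c) = 0.0516·396/(2·0.9380) = 10.89 m.

10.89 m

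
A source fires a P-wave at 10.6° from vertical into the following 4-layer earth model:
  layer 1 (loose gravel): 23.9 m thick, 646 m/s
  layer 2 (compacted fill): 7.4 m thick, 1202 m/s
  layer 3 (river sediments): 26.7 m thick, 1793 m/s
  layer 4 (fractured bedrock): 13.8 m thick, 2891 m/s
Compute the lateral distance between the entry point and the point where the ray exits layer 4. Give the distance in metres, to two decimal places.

Apply Snell's law at each interface; in layer i the horizontal offset is hᵢ·tan θᵢ.
Layer 1: θ = 10.60°; offset = 23.9·tan 10.60° = 4.4728 m.
Layer 2: sin θ = 1202·sin 10.6°/646 = 0.3423, θ = 20.02°; offset = 7.4·tan 20.02° = 2.6957 m.
Layer 3: sin θ = 1793·sin 10.6°/646 = 0.5106, θ = 30.70°; offset = 26.7·tan 30.70° = 15.8542 m.
Layer 4: sin θ = 2891·sin 10.6°/646 = 0.8232, θ = 55.41°; offset = 13.8·tan 55.41° = 20.0109 m.
Total horizontal offset = 43.0335 m.

43.03 m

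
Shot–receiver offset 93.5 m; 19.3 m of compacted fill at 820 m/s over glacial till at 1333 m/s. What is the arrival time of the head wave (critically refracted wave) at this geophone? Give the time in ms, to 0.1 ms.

107.3 ms

t = x/V₂ + 2h·√(V₂²−V₁²)/(V₁V₂).
√(V₂²−V₁²) = √(1333²−820²) = 1050.9 m/s; delay term = 2·19.3·1050.9/(820·1333) = 0.03711 s.
t = 93.5/1333 + 0.03711 = 0.10726 s.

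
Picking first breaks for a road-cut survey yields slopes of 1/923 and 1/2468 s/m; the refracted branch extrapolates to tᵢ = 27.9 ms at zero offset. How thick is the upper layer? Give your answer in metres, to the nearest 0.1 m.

h = tᵢ·V₁·V₂ / (2·√(V₂²−V₁²)).
√(V₂²−V₁²) = √(2468² − 923²) = 2288.9 m/s.
h = 0.0279 s × 923 × 2468 / (2 × 2288.9) = 13.88 m.

13.9 m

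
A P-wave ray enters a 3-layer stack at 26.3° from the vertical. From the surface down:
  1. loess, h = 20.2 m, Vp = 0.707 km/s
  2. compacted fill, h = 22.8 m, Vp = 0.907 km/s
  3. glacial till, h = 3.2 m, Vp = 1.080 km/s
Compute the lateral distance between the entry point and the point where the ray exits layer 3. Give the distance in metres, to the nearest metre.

29 m

p = sin θ₁/V₁ = sin 26.3°/0.707 = 6.2669e-01 s/km is conserved through the stack.
Layer 1: θ = 26.30°; offset = 20.2·tan 26.30° = 9.983 m.
Layer 2: sin θ = p·0.907 = 0.5684 → θ = 34.64°; offset = 22.8·tan 34.64° = 15.752 m.
Layer 3: sin θ = p·1.080 = 0.6768 → θ = 42.60°; offset = 3.2·tan 42.60° = 2.942 m.
Total horizontal offset = 28.677 m.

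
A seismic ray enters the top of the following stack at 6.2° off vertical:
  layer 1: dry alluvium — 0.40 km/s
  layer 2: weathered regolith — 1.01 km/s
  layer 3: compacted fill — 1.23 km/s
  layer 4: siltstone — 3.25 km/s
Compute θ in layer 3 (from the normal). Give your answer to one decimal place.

Ray parameter p = sin 6.2° / 0.40 = 2.7000e-01 s/km.
sin θ_3 = p·V_3 = 2.7000e-01 × 1.23 = 0.3321.
θ_3 = arcsin 0.3321 = 19.40°.

19.4°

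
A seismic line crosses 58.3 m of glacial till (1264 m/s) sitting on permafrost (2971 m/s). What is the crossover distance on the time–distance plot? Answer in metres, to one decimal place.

183.7 m

θ_c = arcsin(1264/2971) = 25.18°, so cos θ_c = 0.9050 and tᵢ = 2h cos θ_c/V₁ = 0.0835 s.
At crossover x/V₁ = x/V₂ + tᵢ ⇒ x = tᵢ/(1/V₁ − 1/V₂) = 0.08348/(7.9114e-04 − 3.3659e-04) = 183.66 m.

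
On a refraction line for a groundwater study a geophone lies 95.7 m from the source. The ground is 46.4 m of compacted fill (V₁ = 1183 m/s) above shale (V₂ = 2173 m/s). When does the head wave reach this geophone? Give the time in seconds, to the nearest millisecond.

0.110 s

θ_c = arcsin(V₁/V₂) = arcsin(1183/2173) = 32.98°, cos θ_c = 0.8388.
Intercept time tᵢ = 2h cos θ_c / V₁ = 2·46.4·0.8388/1183 = 0.06580 s.
t = x/V₂ + tᵢ = 95.7/2173 + 0.06580 = 0.10984 s.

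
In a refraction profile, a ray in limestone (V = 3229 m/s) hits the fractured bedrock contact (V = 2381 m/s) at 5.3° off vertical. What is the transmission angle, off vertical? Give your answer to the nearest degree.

4°

sin θ₁/V₁ = sin θ₂/V₂ ⇒ sin θ₂ = 2381·sin 5.3°/3229 = 2381·0.0924/3229 = 0.0681.
θ₂ = arcsin 0.0681 = 3.91° from the normal.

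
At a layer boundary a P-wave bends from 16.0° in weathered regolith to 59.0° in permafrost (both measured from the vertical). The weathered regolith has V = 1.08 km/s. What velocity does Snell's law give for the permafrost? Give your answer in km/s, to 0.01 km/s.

3.36 km/s

sin 16.0° = 0.2756; sin 59.0° = 0.8572.
V₂ = V₁·(sin θ₂/sin θ₁) = 1.08·(0.8572/0.2756) = 3.36 km/s.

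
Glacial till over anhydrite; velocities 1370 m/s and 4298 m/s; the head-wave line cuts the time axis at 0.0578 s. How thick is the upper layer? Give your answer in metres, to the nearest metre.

θ_c = arcsin(1370/4298) = 18.59°; cos θ_c = 0.9478.
tᵢ = 2h cos θ_c/V₁ ⇒ h = tᵢ·V₁/(2 cos θ_c) = 0.0578·1370/(2·0.9478) = 41.77 m.

42 m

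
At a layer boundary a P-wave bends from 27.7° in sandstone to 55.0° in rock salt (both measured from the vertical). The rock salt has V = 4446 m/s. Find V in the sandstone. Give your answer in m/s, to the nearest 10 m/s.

2520 m/s

sin 27.7° = 0.4648; sin 55.0° = 0.8192.
V₁ = V₂·(sin θ₁/sin θ₂) = 4446·(0.4648/0.8192) = 2522.96 m/s.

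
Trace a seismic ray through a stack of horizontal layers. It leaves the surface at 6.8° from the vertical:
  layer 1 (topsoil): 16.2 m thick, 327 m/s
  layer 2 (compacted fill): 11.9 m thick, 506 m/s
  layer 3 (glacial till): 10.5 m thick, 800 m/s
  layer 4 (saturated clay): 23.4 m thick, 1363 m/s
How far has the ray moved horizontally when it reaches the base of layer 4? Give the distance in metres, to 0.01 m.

20.61 m

Apply Snell's law at each interface; in layer i the horizontal offset is hᵢ·tan θᵢ.
Layer 1: θ = 6.80°; offset = 16.2·tan 6.80° = 1.9317 m.
Layer 2: sin θ = 506·sin 6.8°/327 = 0.1832, θ = 10.56°; offset = 11.9·tan 10.56° = 2.2178 m.
Layer 3: sin θ = 800·sin 6.8°/327 = 0.2897, θ = 16.84°; offset = 10.5·tan 16.84° = 3.1778 m.
Layer 4: sin θ = 1363·sin 6.8°/327 = 0.4935, θ = 29.57°; offset = 23.4·tan 29.57° = 13.2784 m.
Summing the layer offsets gives 20.6058 m.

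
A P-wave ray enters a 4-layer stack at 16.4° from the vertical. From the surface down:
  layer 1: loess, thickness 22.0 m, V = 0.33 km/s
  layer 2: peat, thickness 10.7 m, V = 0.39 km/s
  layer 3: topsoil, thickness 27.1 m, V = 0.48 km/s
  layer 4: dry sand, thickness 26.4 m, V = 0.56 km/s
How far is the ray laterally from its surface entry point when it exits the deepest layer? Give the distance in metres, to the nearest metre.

Ray parameter p = sin 16.4° / 0.33 km/s = 8.5558e-01 s/km.
Layer 1: θ = 16.40°; offset = 22.0·tan 16.40° = 6.475 m.
Layer 2: sin θ = p·0.39 = 0.3337 → θ = 19.49°; offset = 10.7·tan 19.49° = 3.787 m.
Layer 3: sin θ = p·0.48 = 0.4107 → θ = 24.25°; offset = 27.1·tan 24.25° = 12.206 m.
Layer 4: sin θ = p·0.56 = 0.4791 → θ = 28.63°; offset = 26.4·tan 28.63° = 14.411 m.
Summing the layer offsets gives 36.879 m.

37 m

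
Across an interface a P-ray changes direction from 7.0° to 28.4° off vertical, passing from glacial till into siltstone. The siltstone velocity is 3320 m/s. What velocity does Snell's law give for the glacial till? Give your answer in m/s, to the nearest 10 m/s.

850 m/s

Snell's law: sin 7.0°/V₁ = sin 28.4°/V₂.
V₁ = V₂·sin 7.0°/sin 28.4° = 3320 × 0.2562 = 850.68 m/s.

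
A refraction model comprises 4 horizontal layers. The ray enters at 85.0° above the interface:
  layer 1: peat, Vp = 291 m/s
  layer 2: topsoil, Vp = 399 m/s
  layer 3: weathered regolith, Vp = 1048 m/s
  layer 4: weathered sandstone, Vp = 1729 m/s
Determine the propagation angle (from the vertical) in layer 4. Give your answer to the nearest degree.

31°

From the normal: θ₁ = 90° − 85.0° = 5.0°.
Ray parameter p = sin 5.0° / 291 = 2.9950e-04 s/m.
sin θ_4 = p·V_4 = 2.9950e-04 × 1729 = 0.5178.
θ_4 = arcsin 0.5178 = 31.19°.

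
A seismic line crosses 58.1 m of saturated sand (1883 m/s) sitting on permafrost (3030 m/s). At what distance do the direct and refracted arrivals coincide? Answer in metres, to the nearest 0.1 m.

θ_c = arcsin(1883/3030) = 38.42°, so cos θ_c = 0.7835 and tᵢ = 2h cos θ_c/V₁ = 0.0483 s.
At crossover x/V₁ = x/V₂ + tᵢ ⇒ x = tᵢ/(1/V₁ − 1/V₂) = 0.04835/(5.3107e-04 − 3.3003e-04) = 240.49 m.

240.5 m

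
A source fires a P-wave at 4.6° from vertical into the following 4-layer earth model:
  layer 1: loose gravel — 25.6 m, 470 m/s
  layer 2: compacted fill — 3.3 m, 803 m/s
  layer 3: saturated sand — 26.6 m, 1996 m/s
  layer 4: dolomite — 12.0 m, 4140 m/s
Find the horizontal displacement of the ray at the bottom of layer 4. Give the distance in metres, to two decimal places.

24.13 m

Apply Snell's law at each interface; in layer i the horizontal offset is hᵢ·tan θᵢ.
Layer 1: θ = 4.60°; offset = 25.6·tan 4.60° = 2.0597 m.
Layer 2: sin θ = 803·sin 4.6°/470 = 0.1370, θ = 7.88°; offset = 3.3·tan 7.88° = 0.4565 m.
Layer 3: sin θ = 1996·sin 4.6°/470 = 0.3406, θ = 19.91°; offset = 26.6·tan 19.91° = 9.6358 m.
Layer 4: sin θ = 4140·sin 4.6°/470 = 0.7064, θ = 44.95°; offset = 12.0·tan 44.95° = 11.9772 m.
Summing the layer offsets gives 24.1292 m.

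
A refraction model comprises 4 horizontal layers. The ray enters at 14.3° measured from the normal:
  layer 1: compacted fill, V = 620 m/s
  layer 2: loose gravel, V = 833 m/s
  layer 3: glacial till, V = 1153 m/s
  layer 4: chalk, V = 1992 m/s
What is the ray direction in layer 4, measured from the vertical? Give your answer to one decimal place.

Snell's law across each interface conserves sin θ / V, so sin θ_4 = V_4·sin θ₁/V₁.
sin θ_4 = 1992 × sin 14.3° / 620 = 0.7936.
θ_4 = 52.52° from the vertical.

52.5°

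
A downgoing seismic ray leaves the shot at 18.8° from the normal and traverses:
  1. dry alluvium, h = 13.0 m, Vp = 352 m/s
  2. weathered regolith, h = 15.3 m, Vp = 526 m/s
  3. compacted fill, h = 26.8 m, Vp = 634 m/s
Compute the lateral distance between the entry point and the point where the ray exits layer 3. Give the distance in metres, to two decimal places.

Ray parameter p = sin 18.8° / 352 m/s = 9.1553e-04 s/m.
Layer 1: θ = 18.80°; offset = 13.0·tan 18.80° = 4.4256 m.
Layer 2: sin θ = p·526 = 0.4816 → θ = 28.79°; offset = 15.3·tan 28.79° = 8.4070 m.
Layer 3: sin θ = p·634 = 0.5804 → θ = 35.48°; offset = 26.8·tan 35.48° = 19.1034 m.
Σ offsets = 31.9360 m.

31.94 m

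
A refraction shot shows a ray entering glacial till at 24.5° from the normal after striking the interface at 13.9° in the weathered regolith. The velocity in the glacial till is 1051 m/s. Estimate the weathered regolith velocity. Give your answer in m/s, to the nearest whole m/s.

Snell's law: sin 13.9°/V₁ = sin 24.5°/V₂.
V₁ = V₂·sin 13.9°/sin 24.5° = 1051 × 0.5793 = 608.83 m/s.

609 m/s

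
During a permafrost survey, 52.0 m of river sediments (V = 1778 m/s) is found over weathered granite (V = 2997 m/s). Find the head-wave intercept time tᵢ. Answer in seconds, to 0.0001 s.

0.0471 s

θ_c = arcsin(V₁/V₂) = arcsin(1778/2997) = 36.39°; cos θ_c = 0.8050.
tᵢ = 2h·cos θ_c / V₁ = 2·52.0·0.8050 / 1778 = 0.04709 s.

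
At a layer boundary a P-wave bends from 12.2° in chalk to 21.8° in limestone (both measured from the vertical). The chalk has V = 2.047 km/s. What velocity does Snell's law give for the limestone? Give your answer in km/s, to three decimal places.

3.597 km/s

Snell's law: sin 12.2°/V₁ = sin 21.8°/V₂.
V₂ = V₁·sin 21.8°/sin 12.2° = 2.047 × 1.7573 = 3.597 km/s.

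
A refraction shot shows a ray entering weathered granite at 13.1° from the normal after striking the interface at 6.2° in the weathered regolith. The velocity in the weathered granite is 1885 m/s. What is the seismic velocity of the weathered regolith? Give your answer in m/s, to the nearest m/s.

sin 6.2° = 0.1080; sin 13.1° = 0.2267.
V₁ = V₂·(sin θ₁/sin θ₂) = 1885·(0.1080/0.2267) = 898.20 m/s.

898 m/s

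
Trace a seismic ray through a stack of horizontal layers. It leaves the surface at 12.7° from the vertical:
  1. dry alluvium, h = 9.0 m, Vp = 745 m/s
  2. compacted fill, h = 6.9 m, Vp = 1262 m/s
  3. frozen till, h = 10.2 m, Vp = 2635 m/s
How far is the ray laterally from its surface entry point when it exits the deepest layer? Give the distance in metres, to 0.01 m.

17.41 m

Ray parameter p = sin 12.7° / 745 m/s = 2.9510e-04 s/m.
Layer 1: θ = 12.70°; offset = 9.0·tan 12.70° = 2.0282 m.
Layer 2: sin θ = p·1262 = 0.3724 → θ = 21.86°; offset = 6.9·tan 21.86° = 2.7688 m.
Layer 3: sin θ = p·2635 = 0.7776 → θ = 51.04°; offset = 10.2·tan 51.04° = 12.6136 m.
Total horizontal offset = 17.4106 m.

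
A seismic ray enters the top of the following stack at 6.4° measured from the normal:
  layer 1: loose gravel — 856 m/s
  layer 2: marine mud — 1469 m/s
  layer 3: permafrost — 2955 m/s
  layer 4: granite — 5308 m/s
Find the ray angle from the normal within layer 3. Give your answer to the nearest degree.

Snell's law across each interface conserves sin θ / V, so sin θ_3 = V_3·sin θ₁/V₁.
sin θ_3 = 2955 × sin 6.4° / 856 = 0.3848.
θ_3 = 22.63° from the vertical.

23°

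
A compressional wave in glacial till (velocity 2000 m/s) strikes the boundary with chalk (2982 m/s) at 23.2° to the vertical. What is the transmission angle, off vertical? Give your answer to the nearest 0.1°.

Snell's law: sin θ₂ = (V₂/V₁)·sin θ₁ = (2982/2000)·sin 23.2° = 0.5874.
θ₂ = arcsin 0.5874 = 35.97° from the normal.

36.0°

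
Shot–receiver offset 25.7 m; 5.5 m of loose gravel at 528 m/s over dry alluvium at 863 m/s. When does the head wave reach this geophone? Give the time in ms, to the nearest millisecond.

θ_c = arcsin(V₁/V₂) = arcsin(528/863) = 37.72°, cos θ_c = 0.7910.
Intercept time tᵢ = 2h cos θ_c / V₁ = 2·5.5·0.7910/528 = 0.01648 s.
t = x/V₂ + tᵢ = 25.7/863 + 0.01648 = 0.04626 s.

46 ms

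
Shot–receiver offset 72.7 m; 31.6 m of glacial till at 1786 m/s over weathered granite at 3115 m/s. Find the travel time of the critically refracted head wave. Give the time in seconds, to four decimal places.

θ_c = arcsin(V₁/V₂) = arcsin(1786/3115) = 34.98°, cos θ_c = 0.8193.
Intercept time tᵢ = 2h cos θ_c / V₁ = 2·31.6·0.8193/1786 = 0.02899 s.
t = x/V₂ + tᵢ = 72.7/3115 + 0.02899 = 0.05233 s.

0.0523 s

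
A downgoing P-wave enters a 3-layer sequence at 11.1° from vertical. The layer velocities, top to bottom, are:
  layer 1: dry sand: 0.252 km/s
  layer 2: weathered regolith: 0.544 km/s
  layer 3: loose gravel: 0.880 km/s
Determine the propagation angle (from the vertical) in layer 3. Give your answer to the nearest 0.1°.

42.2°

Ray parameter p = sin 11.1° / 0.252 = 7.6398e-01 s/km.
sin θ_3 = p·V_3 = 7.6398e-01 × 0.880 = 0.6723.
θ_3 = 42.24° from the vertical.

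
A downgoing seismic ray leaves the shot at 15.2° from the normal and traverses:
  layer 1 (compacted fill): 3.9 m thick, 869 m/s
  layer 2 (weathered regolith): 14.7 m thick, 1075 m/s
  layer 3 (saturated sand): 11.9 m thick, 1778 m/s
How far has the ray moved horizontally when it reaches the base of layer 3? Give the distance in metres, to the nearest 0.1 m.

p = sin θ₁/V₁ = sin 15.2°/869 = 3.0171e-04 s/m is conserved through the stack.
Layer 1: θ = 15.20°; offset = 3.9·tan 15.20° = 1.060 m.
Layer 2: sin θ = p·1075 = 0.3243 → θ = 18.93°; offset = 14.7·tan 18.93° = 5.040 m.
Layer 3: sin θ = p·1778 = 0.5364 → θ = 32.44°; offset = 11.9·tan 32.44° = 7.564 m.
Σ offsets = 13.664 m.

13.7 m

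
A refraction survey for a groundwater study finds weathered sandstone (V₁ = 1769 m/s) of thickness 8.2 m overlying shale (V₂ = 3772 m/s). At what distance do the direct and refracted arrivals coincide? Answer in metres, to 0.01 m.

27.28 m

x_cross = 2h·√((V₂+V₁)/(V₂−V₁)).
(V₂+V₁)/(V₂−V₁) = (3772+1769)/(3772−1769) = 2.7664; √ = 1.6632.
x_cross = 2·8.2·1.6632 = 27.28 m.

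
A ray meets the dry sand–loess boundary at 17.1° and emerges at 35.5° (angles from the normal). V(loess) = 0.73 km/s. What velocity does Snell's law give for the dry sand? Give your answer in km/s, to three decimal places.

0.370 km/s

Snell's law: sin 17.1°/V₁ = sin 35.5°/V₂.
V₁ = V₂·sin 17.1°/sin 35.5° = 0.73 × 0.5064 = 0.370 km/s.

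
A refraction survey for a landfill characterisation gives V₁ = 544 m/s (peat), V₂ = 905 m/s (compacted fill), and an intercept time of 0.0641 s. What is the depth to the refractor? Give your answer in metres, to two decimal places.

21.82 m

θ_c = arcsin(544/905) = 36.95°; cos θ_c = 0.7992.
tᵢ = 2h cos θ_c/V₁ ⇒ h = tᵢ·V₁/(2 cos θ_c) = 0.0641·544/(2·0.7992) = 21.82 m.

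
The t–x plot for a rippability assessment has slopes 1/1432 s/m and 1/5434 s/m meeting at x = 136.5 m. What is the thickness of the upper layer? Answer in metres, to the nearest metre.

52 m

x_cross = 2h·√((V₂+V₁)/(V₂−V₁)) → h = x_cross / (2·√((V₂+V₁)/(V₂−V₁))).
√((V₂+V₁)/(V₂−V₁)) = √((5434+1432)/(5434−1432)) = 1.3098.
h = 136.5 / (2·1.3098) = 52.11 m.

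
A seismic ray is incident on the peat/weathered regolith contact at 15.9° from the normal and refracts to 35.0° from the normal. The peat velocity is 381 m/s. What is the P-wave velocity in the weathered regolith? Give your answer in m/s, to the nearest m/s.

Snell's law: sin 15.9°/V₁ = sin 35.0°/V₂.
V₂ = V₁·sin 35.0°/sin 15.9° = 381 × 2.0937 = 797.68 m/s.

798 m/s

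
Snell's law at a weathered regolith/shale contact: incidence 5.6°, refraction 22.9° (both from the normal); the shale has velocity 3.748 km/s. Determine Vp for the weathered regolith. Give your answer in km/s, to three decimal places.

sin 5.6° = 0.0976; sin 22.9° = 0.3891.
V₁ = V₂·(sin θ₁/sin θ₂) = 3.748·(0.0976/0.3891) = 0.940 km/s.

0.940 km/s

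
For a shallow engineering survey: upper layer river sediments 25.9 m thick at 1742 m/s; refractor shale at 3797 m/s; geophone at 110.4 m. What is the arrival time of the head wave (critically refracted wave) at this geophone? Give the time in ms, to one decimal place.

θ_c = arcsin(V₁/V₂) = arcsin(1742/3797) = 27.31°, cos θ_c = 0.8885.
Intercept time tᵢ = 2h cos θ_c / V₁ = 2·25.9·0.8885/1742 = 0.02642 s.
t = x/V₂ + tᵢ = 110.4/3797 + 0.02642 = 0.05550 s.

55.5 ms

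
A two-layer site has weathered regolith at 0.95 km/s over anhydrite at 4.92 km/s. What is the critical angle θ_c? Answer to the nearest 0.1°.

11.1°

Critical incidence: sin θ_c = V₁/V₂ = 0.95/4.92 = 0.1931.
θ_c = arcsin 0.1931 = 11.13°.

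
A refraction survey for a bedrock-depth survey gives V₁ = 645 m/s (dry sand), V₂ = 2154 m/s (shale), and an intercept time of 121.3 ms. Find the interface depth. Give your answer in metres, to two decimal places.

h = tᵢ·V₁·V₂ / (2·√(V₂²−V₁²)).
√(V₂²−V₁²) = √(2154² − 645²) = 2055.2 m/s.
h = 0.1213 s × 645 × 2154 / (2 × 2055.2) = 41.00 m.

41.00 m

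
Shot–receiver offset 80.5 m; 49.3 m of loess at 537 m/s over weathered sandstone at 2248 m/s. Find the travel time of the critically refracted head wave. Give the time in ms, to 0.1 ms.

t = x/V₂ + 2h·√(V₂²−V₁²)/(V₁V₂).
√(V₂²−V₁²) = √(2248²−537²) = 2182.9 m/s; delay term = 2·49.3·2182.9/(537·2248) = 0.17830 s.
t = 80.5/2248 + 0.17830 = 0.21411 s.

214.1 ms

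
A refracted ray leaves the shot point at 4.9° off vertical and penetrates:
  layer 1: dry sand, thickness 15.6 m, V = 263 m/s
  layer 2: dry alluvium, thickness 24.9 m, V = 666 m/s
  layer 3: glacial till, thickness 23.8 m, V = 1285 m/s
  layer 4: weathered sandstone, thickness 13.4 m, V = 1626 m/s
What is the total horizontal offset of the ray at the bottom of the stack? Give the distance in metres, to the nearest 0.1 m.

Apply Snell's law at each interface; in layer i the horizontal offset is hᵢ·tan θᵢ.
Layer 1: θ = 4.90°; offset = 15.6·tan 4.90° = 1.337 m.
Layer 2: sin θ = 666·sin 4.9°/263 = 0.2163, θ = 12.49°; offset = 24.9·tan 12.49° = 5.517 m.
Layer 3: sin θ = 1285·sin 4.9°/263 = 0.4173, θ = 24.67°; offset = 23.8·tan 24.67° = 10.930 m.
Layer 4: sin θ = 1626·sin 4.9°/263 = 0.5281, θ = 31.88°; offset = 13.4·tan 31.88° = 8.333 m.
Total horizontal offset = 26.117 m.

26.1 m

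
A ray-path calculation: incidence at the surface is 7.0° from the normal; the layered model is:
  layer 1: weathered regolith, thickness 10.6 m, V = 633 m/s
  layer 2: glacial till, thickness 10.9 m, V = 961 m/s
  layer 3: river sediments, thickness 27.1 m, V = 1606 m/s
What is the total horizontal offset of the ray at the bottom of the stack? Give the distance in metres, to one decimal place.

12.2 m

Apply Snell's law at each interface; in layer i the horizontal offset is hᵢ·tan θᵢ.
Layer 1: θ = 7.00°; offset = 10.6·tan 7.00° = 1.302 m.
Layer 2: sin θ = 961·sin 7.0°/633 = 0.1850, θ = 10.66°; offset = 10.9·tan 10.66° = 2.052 m.
Layer 3: sin θ = 1606·sin 7.0°/633 = 0.3092, θ = 18.01°; offset = 27.1·tan 18.01° = 8.811 m.
Σ offsets = 12.165 m.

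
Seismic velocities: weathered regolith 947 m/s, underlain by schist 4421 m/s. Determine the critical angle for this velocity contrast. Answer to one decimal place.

12.4°

Critical incidence: sin θ_c = V₁/V₂ = 947/4421 = 0.2142.
θ_c = arcsin 0.2142 = 12.37°.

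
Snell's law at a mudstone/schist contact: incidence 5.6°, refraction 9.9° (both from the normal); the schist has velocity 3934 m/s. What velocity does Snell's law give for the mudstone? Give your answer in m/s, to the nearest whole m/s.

2233 m/s

Snell's law: sin 5.6°/V₁ = sin 9.9°/V₂.
V₁ = V₂·sin 5.6°/sin 9.9° = 3934 × 0.5676 = 2232.85 m/s.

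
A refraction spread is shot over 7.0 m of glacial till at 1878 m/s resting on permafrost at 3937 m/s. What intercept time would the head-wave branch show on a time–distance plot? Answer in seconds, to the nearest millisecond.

θ_c = arcsin(V₁/V₂) = arcsin(1878/3937) = 28.49°; cos θ_c = 0.8789.
tᵢ = 2h·cos θ_c / V₁ = 2·7.0·0.8789 / 1878 = 0.00655 s.

0.007 s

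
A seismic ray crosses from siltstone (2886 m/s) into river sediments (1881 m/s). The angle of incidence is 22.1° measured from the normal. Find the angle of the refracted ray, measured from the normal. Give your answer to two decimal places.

14.19°

Snell's law: sin θ₂ = (V₂/V₁)·sin θ₁ = (1881/2886)·sin 22.1° = 0.2452.
θ₂ = arcsin 0.2452 = 14.19° from the normal.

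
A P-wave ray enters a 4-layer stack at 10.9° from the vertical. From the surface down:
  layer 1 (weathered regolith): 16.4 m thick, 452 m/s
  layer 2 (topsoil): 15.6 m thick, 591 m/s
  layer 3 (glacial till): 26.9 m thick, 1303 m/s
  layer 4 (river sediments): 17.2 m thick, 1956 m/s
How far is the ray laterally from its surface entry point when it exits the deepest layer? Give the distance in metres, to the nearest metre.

p = sin θ₁/V₁ = sin 10.9°/452 = 4.1835e-04 s/m is conserved through the stack.
Layer 1: θ = 10.90°; offset = 16.4·tan 10.90° = 3.158 m.
Layer 2: sin θ = p·591 = 0.2472 → θ = 14.31°; offset = 15.6·tan 14.31° = 3.981 m.
Layer 3: sin θ = p·1303 = 0.5451 → θ = 33.03°; offset = 26.9·tan 33.03° = 17.491 m.
Layer 4: sin θ = p·1956 = 0.8183 → θ = 54.91°; offset = 17.2·tan 54.91° = 24.487 m.
Total horizontal offset = 49.116 m.

49 m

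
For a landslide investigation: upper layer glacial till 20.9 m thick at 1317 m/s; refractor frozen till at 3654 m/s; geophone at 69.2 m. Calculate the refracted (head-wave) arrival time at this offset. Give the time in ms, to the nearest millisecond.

49 ms

θ_c = arcsin(V₁/V₂) = arcsin(1317/3654) = 21.13°, cos θ_c = 0.9328.
Intercept time tᵢ = 2h cos θ_c / V₁ = 2·20.9·0.9328/1317 = 0.02961 s.
t = x/V₂ + tᵢ = 69.2/3654 + 0.02961 = 0.04854 s.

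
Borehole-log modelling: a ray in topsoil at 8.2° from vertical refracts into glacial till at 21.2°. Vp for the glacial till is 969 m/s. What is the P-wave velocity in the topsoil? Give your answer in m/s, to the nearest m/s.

382 m/s

Snell's law: sin 8.2°/V₁ = sin 21.2°/V₂.
V₁ = V₂·sin 8.2°/sin 21.2° = 969 × 0.3944 = 382.18 m/s.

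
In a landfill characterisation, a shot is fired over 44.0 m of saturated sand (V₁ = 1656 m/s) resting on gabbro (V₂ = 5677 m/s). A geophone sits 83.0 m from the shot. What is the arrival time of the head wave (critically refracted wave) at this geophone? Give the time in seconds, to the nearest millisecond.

0.065 s

θ_c = arcsin(V₁/V₂) = arcsin(1656/5677) = 16.96°, cos θ_c = 0.9565.
Intercept time tᵢ = 2h cos θ_c / V₁ = 2·44.0·0.9565/1656 = 0.05083 s.
t = x/V₂ + tᵢ = 83.0/5677 + 0.05083 = 0.06545 s.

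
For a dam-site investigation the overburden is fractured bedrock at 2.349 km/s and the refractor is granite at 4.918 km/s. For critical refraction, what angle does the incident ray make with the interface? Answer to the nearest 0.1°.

61.5°

At critical incidence the refracted ray runs along the interface (θ₂ = 90°), so sin θ_c = V₁/V₂.
θ_c = arcsin(2.349/4.918) = arcsin 0.4776 = 28.53°.
Measured from the interface: 90° − 28.53° = 61.47°.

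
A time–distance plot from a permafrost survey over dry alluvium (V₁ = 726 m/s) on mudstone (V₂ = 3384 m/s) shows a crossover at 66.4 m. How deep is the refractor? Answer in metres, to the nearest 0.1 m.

26.7 m

h = (x_cross/2)·√((V₂−V₁)/(V₂+V₁)).
(V₂−V₁)/(V₂+V₁) = (3384−726)/(3384+726) = 0.6467; √ = 0.8042.
h = (66.4/2)·0.8042 = 26.70 m.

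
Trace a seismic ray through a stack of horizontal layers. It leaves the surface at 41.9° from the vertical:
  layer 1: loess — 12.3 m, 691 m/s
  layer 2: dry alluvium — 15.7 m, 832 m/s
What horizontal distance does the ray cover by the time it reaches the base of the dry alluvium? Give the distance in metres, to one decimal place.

Ray parameter p = sin 41.9° / 691 m/s = 9.6647e-04 s/m.
Layer 1: θ = 41.90°; offset = 12.3·tan 41.90° = 11.036 m.
Layer 2: sin θ = p·832 = 0.8041 → θ = 53.52°; offset = 15.7·tan 53.52° = 21.236 m.
Σ offsets = 32.272 m.

32.3 m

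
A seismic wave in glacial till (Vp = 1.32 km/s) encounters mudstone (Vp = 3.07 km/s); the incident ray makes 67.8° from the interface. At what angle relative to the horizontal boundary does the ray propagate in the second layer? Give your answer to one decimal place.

Convert to the normal: θ₁ = 90° − 67.8° = 22.2°.
Snell's law: sin θ₂ = (V₂/V₁)·sin θ₁ = (3.07/1.32)·sin 22.2° = 0.8788.
θ₂ = sin⁻¹(0.8788) = 61.49° (from vertical).
From the interface: 90° − 61.49° = 28.51°.

28.5°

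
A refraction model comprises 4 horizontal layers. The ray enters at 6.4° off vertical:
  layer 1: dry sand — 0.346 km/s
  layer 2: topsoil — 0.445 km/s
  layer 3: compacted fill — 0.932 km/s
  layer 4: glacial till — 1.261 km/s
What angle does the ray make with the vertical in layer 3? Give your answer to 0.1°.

17.5°

Ray parameter p = sin 6.4° / 0.346 = 3.2216e-01 s/km.
sin θ_3 = p·V_3 = 3.2216e-01 × 0.932 = 0.3003.
θ_3 = arcsin 0.3003 = 17.47°.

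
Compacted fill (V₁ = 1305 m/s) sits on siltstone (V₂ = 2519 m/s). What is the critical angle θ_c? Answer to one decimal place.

Critical incidence: sin θ_c = V₁/V₂ = 1305/2519 = 0.5181.
θ_c = arcsin 0.5181 = 31.20°.

31.2°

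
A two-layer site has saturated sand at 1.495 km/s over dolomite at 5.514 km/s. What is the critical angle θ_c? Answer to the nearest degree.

16°

Critical incidence: sin θ_c = V₁/V₂ = 1.495/5.514 = 0.2711.
θ_c = arcsin 0.2711 = 15.73°.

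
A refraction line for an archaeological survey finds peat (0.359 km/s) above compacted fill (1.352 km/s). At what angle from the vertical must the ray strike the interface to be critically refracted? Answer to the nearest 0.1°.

15.4°

At critical incidence the refracted ray runs along the interface (θ₂ = 90°), so sin θ_c = V₁/V₂.
θ_c = arcsin(0.359/1.352) = arcsin 0.2655 = 15.40°.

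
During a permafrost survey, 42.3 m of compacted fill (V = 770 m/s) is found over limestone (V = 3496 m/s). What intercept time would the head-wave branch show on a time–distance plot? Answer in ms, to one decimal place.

107.2 ms

tᵢ = 2h·√(V₂²−V₁²)/(V₁V₂).
√(V₂²−V₁²) = √(3496²−770²) = 3410.1 m/s.
tᵢ = 2·42.3·3410.1/(770·3496) = 0.10717 s.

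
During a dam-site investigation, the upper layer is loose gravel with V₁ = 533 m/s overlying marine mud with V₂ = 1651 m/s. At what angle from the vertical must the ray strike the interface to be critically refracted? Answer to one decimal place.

18.8°

Critical incidence: sin θ_c = V₁/V₂ = 533/1651 = 0.3228.
θ_c = arcsin 0.3228 = 18.83°.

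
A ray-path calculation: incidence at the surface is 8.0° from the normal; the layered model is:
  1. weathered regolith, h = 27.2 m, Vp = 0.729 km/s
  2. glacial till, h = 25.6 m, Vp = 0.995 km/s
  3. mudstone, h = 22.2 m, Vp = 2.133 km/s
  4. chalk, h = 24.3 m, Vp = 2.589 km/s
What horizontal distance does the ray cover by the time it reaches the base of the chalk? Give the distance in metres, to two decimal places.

32.49 m

Ray parameter p = sin 8.0° / 0.729 km/s = 1.9091e-01 s/km.
Layer 1: θ = 8.00°; offset = 27.2·tan 8.00° = 3.8227 m.
Layer 2: sin θ = p·0.995 = 0.1900 → θ = 10.95°; offset = 25.6·tan 10.95° = 4.9530 m.
Layer 3: sin θ = p·2.133 = 0.4072 → θ = 24.03°; offset = 22.2·tan 24.03° = 9.8979 m.
Layer 4: sin θ = p·2.589 = 0.4943 → θ = 29.62°; offset = 24.3·tan 29.62° = 13.8163 m.
Σ offsets = 32.4899 m.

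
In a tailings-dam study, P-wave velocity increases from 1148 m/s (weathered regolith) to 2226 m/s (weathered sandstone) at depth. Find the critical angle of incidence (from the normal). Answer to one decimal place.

31.0°

At critical incidence the refracted ray runs along the interface (θ₂ = 90°), so sin θ_c = V₁/V₂.
θ_c = arcsin(1148/2226) = arcsin 0.5157 = 31.05°.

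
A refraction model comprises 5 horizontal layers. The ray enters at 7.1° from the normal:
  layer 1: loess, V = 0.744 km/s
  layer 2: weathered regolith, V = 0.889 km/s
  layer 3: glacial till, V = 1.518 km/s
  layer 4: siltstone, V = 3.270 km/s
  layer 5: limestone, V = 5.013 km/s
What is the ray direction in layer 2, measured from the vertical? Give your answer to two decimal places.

Snell's law across each interface conserves sin θ / V, so sin θ_2 = V_2·sin θ₁/V₁.
sin θ_2 = 0.889 × sin 7.1° / 0.744 = 0.1477.
θ_2 = 8.49° from the vertical.

8.49°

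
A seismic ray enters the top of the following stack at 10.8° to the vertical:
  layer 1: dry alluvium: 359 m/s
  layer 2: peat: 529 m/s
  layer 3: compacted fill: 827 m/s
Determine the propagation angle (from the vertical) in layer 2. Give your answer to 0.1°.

16.0°

Snell's law across each interface conserves sin θ / V, so sin θ_2 = V_2·sin θ₁/V₁.
sin θ_2 = 529 × sin 10.8° / 359 = 0.2761.
θ_2 = 16.03° from the vertical.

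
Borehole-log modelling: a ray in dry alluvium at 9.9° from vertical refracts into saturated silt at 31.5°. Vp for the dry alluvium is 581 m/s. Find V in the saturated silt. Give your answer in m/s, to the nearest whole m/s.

1766 m/s

Snell's law: sin 9.9°/V₁ = sin 31.5°/V₂.
V₂ = V₁·sin 31.5°/sin 9.9° = 581 × 3.0390 = 1765.68 m/s.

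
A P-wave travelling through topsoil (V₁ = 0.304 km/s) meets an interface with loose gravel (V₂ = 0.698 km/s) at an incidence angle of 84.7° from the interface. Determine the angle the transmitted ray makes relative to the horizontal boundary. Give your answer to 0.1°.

77.8°

Angle from the normal: 90° − 84.7° = 5.3°.
Snell's law: sin θ₂ = (V₂/V₁)·sin θ₁ = (0.698/0.304)·sin 5.3° = 0.2121.
θ₂ = arcsin 0.2121 = 12.24° from the normal.
From the interface: 90° − 12.24° = 77.76°.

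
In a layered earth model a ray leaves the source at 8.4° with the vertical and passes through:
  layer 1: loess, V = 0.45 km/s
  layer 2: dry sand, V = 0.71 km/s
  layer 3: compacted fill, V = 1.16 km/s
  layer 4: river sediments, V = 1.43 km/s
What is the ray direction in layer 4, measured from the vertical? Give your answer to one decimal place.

27.7°

Snell's law across each interface conserves sin θ / V, so sin θ_4 = V_4·sin θ₁/V₁.
sin θ_4 = 1.43 × sin 8.4° / 0.45 = 0.4642.
θ_4 = arcsin 0.4642 = 27.66°.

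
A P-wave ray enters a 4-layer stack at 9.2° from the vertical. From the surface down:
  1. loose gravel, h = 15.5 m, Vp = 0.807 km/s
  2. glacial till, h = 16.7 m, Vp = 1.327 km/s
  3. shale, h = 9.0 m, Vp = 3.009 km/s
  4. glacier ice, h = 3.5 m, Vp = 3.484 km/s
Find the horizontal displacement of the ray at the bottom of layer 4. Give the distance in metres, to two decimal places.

Apply Snell's law at each interface; in layer i the horizontal offset is hᵢ·tan θᵢ.
Layer 1: θ = 9.20°; offset = 15.5·tan 9.20° = 2.5105 m.
Layer 2: sin θ = 1.327·sin 9.2°/0.807 = 0.2629, θ = 15.24°; offset = 16.7·tan 15.24° = 4.5505 m.
Layer 3: sin θ = 3.009·sin 9.2°/0.807 = 0.5961, θ = 36.59°; offset = 9.0·tan 36.59° = 6.6825 m.
Layer 4: sin θ = 3.484·sin 9.2°/0.807 = 0.6902, θ = 43.65°; offset = 3.5·tan 43.65° = 3.3388 m.
Σ offsets = 17.0822 m.

17.08 m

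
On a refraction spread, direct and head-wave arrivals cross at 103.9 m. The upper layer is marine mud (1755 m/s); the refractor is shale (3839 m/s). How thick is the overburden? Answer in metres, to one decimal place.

31.7 m

h = (x_cross/2)·√((V₂−V₁)/(V₂+V₁)).
(V₂−V₁)/(V₂+V₁) = (3839−1755)/(3839+1755) = 0.3725; √ = 0.6104.
h = (103.9/2)·0.6104 = 31.71 m.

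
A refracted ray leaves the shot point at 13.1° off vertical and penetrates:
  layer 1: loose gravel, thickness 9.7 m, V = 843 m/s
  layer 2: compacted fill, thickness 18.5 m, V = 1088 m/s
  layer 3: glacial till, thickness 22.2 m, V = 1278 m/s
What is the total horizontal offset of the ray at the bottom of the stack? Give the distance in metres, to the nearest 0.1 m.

Ray parameter p = sin 13.1° / 843 m/s = 2.6886e-04 s/m.
Layer 1: θ = 13.10°; offset = 9.7·tan 13.10° = 2.257 m.
Layer 2: sin θ = p·1088 = 0.2925 → θ = 17.01°; offset = 18.5·tan 17.01° = 5.659 m.
Layer 3: sin θ = p·1278 = 0.3436 → θ = 20.10°; offset = 22.2·tan 20.10° = 8.123 m.
Σ offsets = 16.039 m.

16.0 m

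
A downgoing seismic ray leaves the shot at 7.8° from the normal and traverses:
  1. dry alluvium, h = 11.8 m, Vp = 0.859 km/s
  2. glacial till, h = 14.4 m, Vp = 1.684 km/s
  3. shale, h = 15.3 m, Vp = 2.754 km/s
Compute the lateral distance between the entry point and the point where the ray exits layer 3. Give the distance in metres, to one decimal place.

p = sin θ₁/V₁ = sin 7.8°/0.859 = 1.5799e-01 s/km is conserved through the stack.
Layer 1: θ = 7.80°; offset = 11.8·tan 7.80° = 1.616 m.
Layer 2: sin θ = p·1.684 = 0.2661 → θ = 15.43°; offset = 14.4·tan 15.43° = 3.975 m.
Layer 3: sin θ = p·2.754 = 0.4351 → θ = 25.79°; offset = 15.3·tan 25.79° = 7.394 m.
Σ offsets = 12.985 m.

13.0 m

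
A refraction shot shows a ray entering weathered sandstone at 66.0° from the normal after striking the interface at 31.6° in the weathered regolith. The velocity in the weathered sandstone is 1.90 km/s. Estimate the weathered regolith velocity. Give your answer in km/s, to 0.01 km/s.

Snell's law: sin 31.6°/V₁ = sin 66.0°/V₂.
V₁ = V₂·sin 31.6°/sin 66.0° = 1.90 × 0.5736 = 1.09 km/s.

1.09 km/s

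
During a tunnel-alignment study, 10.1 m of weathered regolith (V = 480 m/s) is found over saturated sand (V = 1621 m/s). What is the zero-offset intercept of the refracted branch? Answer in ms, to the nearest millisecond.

40 ms

tᵢ = 2h·√(V₂²−V₁²)/(V₁V₂).
√(V₂²−V₁²) = √(1621²−480²) = 1548.3 m/s.
tᵢ = 2·10.1·1548.3/(480·1621) = 0.04020 s.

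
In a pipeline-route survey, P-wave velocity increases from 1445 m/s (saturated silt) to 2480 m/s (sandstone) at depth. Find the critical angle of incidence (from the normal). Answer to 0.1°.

At critical incidence the refracted ray runs along the interface (θ₂ = 90°), so sin θ_c = V₁/V₂.
θ_c = arcsin(1445/2480) = arcsin 0.5827 = 35.64°.

35.6°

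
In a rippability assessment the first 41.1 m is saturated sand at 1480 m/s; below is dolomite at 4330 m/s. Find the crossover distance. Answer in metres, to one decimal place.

117.4 m

θ_c = arcsin(1480/4330) = 19.99°, so cos θ_c = 0.9398 and tᵢ = 2h cos θ_c/V₁ = 0.0522 s.
At crossover x/V₁ = x/V₂ + tᵢ ⇒ x = tᵢ/(1/V₁ − 1/V₂) = 0.05220/(6.7568e-04 − 2.3095e-04) = 117.36 m.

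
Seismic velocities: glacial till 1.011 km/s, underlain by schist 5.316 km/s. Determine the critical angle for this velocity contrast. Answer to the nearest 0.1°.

Critical incidence: sin θ_c = V₁/V₂ = 1.011/5.316 = 0.1902.
θ_c = arcsin 0.1902 = 10.96°.

11.0°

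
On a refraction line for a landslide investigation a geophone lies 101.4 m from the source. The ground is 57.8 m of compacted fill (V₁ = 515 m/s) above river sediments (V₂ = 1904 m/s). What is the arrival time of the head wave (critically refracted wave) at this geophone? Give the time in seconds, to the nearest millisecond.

0.269 s

θ_c = arcsin(V₁/V₂) = arcsin(515/1904) = 15.69°, cos θ_c = 0.9627.
Intercept time tᵢ = 2h cos θ_c / V₁ = 2·57.8·0.9627/515 = 0.21610 s.
t = x/V₂ + tᵢ = 101.4/1904 + 0.21610 = 0.26936 s.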